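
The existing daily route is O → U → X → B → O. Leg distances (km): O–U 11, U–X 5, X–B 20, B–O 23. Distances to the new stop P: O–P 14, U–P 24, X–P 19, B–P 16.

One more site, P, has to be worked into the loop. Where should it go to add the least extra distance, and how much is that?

Minimum extra distance: 7 km, inserting P between B and O.

Insertion cost between consecutive stops i–j is d(i,P) + d(P,j) − d(i,j):
  between O and U: 14 + 24 − 11 = 27
  between U and X: 24 + 19 − 5 = 38
  between X and B: 19 + 16 − 20 = 15
  between B and O: 16 + 14 − 23 = 7
Cheapest insertion is between B and O, adding 7.
New total = 59 + 7 = 66.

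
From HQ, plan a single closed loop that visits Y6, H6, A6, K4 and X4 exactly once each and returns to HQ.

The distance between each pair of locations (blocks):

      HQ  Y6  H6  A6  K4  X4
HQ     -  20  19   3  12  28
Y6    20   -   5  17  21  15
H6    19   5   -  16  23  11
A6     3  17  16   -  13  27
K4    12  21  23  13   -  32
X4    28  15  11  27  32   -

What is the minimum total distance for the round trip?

HQ-Y6-H6-A6-K4-X4-HQ: 20+5+16+13+32+28 = 114
HQ-Y6-H6-A6-X4-K4-HQ: 20+5+16+27+32+12 = 112
HQ-Y6-H6-K4-A6-X4-HQ: 20+5+23+13+27+28 = 116
HQ-Y6-H6-K4-X4-A6-HQ: 20+5+23+32+27+3 = 110
HQ-Y6-H6-X4-A6-K4-HQ: 20+5+11+27+13+12 = 88
HQ-Y6-H6-X4-K4-A6-HQ: 20+5+11+32+13+3 = 84
HQ-Y6-A6-H6-K4-X4-HQ: 20+17+16+23+32+28 = 136
HQ-Y6-A6-H6-X4-K4-HQ: 20+17+16+11+32+12 = 108
HQ-Y6-A6-K4-H6-X4-HQ: 20+17+13+23+11+28 = 112
HQ-Y6-A6-K4-X4-H6-HQ: 20+17+13+32+11+19 = 112
HQ-Y6-A6-X4-H6-K4-HQ: 20+17+27+11+23+12 = 110
HQ-Y6-A6-X4-K4-H6-HQ: 20+17+27+32+23+19 = 138
HQ-Y6-K4-H6-A6-X4-HQ: 20+21+23+16+27+28 = 135
HQ-Y6-K4-H6-X4-A6-HQ: 20+21+23+11+27+3 = 105
… (46 more)
HQ-A6-H6-X4-Y6-K4-HQ: 3+16+11+15+21+12 = 78  ← best
The minimum is 78.
One optimal route: HQ → A6 → H6 → X4 → Y6 → K4 → HQ (or its reverse).

Shortest round trip = 78 blocks.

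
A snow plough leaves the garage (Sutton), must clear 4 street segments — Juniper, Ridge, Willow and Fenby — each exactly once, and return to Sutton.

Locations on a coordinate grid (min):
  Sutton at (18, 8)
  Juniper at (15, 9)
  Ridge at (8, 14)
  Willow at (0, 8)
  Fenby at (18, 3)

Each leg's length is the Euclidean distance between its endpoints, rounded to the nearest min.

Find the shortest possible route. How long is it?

Shortest round trip = 46 min.

There are 12 distinct closed tours to check (reversals are equivalent).
Sutton - Juniper - Ridge - Willow - Fenby - Sutton: 3+9+10+19+5 = 46
Sutton - Juniper - Ridge - Fenby - Willow - Sutton: 3+9+15+19+18 = 64
Sutton - Juniper - Willow - Ridge - Fenby - Sutton: 3+15+10+15+5 = 48
Sutton - Juniper - Willow - Fenby - Ridge - Sutton: 3+15+19+15+12 = 64
Sutton - Juniper - Fenby - Ridge - Willow - Sutton: 3+7+15+10+18 = 53
Sutton - Juniper - Fenby - Willow - Ridge - Sutton: 3+7+19+10+12 = 51
Sutton - Ridge - Juniper - Willow - Fenby - Sutton: 12+9+15+19+5 = 60
Sutton - Ridge - Juniper - Fenby - Willow - Sutton: 12+9+7+19+18 = 65
Sutton - Ridge - Willow - Juniper - Fenby - Sutton: 12+10+15+7+5 = 49
Sutton - Ridge - Fenby - Juniper - Willow - Sutton: 12+15+7+15+18 = 67
Sutton - Willow - Juniper - Ridge - Fenby - Sutton: 18+15+9+15+5 = 62
Sutton - Willow - Ridge - Juniper - Fenby - Sutton: 18+10+9+7+5 = 49
The minimum is 46.
One optimal route: Sutton → Juniper → Ridge → Willow → Fenby → Sutton (or its reverse).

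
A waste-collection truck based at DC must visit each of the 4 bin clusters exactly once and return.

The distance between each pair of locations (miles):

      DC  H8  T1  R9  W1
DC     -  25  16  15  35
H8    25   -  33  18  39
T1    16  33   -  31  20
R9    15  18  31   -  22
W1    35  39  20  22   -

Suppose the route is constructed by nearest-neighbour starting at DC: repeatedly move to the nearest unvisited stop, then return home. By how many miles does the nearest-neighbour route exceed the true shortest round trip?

From DC: R9=15, T1=16, H8=25, W1=35 → choose R9 (15).
From R9: H8=18, W1=22, T1=31 → choose H8 (18).
From H8: T1=33, W1=39 → choose T1 (33).
From T1: W1=20 → choose W1 (20).
NN route DC → R9 → H8 → T1 → W1 → DC costs 121.
Optimal: DC → H8 → R9 → W1 → T1 → DC costs 101 (by enumerating all 12 distinct tours).
Excess = 121 − 101 = 20.

20 miles longer than the optimal tour.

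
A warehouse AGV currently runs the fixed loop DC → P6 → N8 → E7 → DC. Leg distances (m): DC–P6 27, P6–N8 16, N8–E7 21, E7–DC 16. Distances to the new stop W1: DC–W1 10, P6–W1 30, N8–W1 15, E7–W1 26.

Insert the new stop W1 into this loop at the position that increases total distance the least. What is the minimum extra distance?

+13 m — insert W1 between DC and P6.

Insertion cost between consecutive stops i–j is d(i,W1) + d(W1,j) − d(i,j):
  between DC and P6: 10 + 30 − 27 = 13
  between P6 and N8: 30 + 15 − 16 = 29
  between N8 and E7: 15 + 26 − 21 = 20
  between E7 and DC: 26 + 10 − 16 = 20
Cheapest insertion is between DC and P6, adding 13.
New total = 80 + 13 = 93.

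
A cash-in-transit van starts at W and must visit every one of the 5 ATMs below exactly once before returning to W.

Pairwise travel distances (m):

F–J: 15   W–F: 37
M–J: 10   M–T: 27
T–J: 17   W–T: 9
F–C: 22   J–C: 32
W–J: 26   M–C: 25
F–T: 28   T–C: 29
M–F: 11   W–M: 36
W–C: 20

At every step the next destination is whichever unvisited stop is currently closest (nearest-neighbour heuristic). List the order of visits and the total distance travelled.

89 m along W → T → J → M → F → C → W.

At W the remaining stops are T 9, C 20, J 26, M 36, F 37; go to T.
At T the remaining stops are J 17, M 27, F 28, C 29; go to J.
At J the remaining stops are M 10, F 15, C 32; go to M.
At M the remaining stops are F 11, C 25; go to F.
At F the remaining stops are C 22; go to C.
Return C→W: 20.
Total = 9 + 17 + 10 + 11 + 22 + 20 = 89.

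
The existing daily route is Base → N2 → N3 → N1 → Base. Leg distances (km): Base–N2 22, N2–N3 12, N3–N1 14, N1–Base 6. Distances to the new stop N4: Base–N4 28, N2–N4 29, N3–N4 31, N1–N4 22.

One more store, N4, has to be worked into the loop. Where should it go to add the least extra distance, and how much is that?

Adding 35 km by placing N4 on the Base–N2 leg.

Insertion cost between consecutive stops i–j is d(i,N4) + d(N4,j) − d(i,j):
  between Base and N2: 28 + 29 − 22 = 35
  between N2 and N3: 29 + 31 − 12 = 48
  between N3 and N1: 31 + 22 − 14 = 39
  between N1 and Base: 22 + 28 − 6 = 44
Cheapest insertion is between Base and N2, adding 35.
New total = 54 + 35 = 89.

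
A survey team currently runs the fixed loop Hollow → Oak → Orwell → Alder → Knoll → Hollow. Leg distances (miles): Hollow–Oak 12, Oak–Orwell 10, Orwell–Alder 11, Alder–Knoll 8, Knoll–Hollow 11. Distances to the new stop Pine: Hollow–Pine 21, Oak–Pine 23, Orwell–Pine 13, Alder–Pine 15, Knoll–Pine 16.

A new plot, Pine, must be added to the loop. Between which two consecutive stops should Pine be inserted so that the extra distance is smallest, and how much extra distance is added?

Minimum extra distance: 17 miles, inserting Pine between Orwell and Alder.

Insertion cost between consecutive stops i–j is d(i,Pine) + d(Pine,j) − d(i,j):
  between Hollow and Oak: 21 + 23 − 12 = 32
  between Oak and Orwell: 23 + 13 − 10 = 26
  between Orwell and Alder: 13 + 15 − 11 = 17
  between Alder and Knoll: 15 + 16 − 8 = 23
  between Knoll and Hollow: 16 + 21 − 11 = 26
Cheapest insertion is between Orwell and Alder, adding 17.
New total = 52 + 17 = 69.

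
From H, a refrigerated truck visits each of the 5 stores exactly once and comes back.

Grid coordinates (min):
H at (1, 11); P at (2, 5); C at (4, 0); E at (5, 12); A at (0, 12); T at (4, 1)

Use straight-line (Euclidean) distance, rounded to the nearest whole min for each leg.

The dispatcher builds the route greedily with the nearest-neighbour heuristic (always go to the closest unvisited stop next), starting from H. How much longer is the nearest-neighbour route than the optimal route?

H: A=1, E=4, P=6, T=10, C=11 ⇒ A
A: E=5, P=7, T=12, C=13 ⇒ E
E: P=8, T=11, C=12 ⇒ P
P: T=4, C=5 ⇒ T
T: C=1 ⇒ C
NN route H → A → E → P → T → C → H costs 30.
Optimal: H → P → C → T → E → A → H costs 29 (by enumerating all 60 distinct tours).
Excess = 30 − 29 = 1.

The nearest-neighbour route is 1 min longer than optimal.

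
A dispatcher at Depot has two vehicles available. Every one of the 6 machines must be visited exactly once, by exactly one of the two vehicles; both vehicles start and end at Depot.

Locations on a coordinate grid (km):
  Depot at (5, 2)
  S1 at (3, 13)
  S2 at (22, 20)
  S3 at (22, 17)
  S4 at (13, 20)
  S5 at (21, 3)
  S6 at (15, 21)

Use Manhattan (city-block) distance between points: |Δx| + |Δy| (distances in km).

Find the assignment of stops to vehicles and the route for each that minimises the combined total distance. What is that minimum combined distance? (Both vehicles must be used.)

Minimum combined distance: 98 km.

There are 2^5 − 1 = 31 ways to divide the 6 stops into two non-empty groups. For each, the best each vehicle can do is its own shortest tour through its group:
  {S1} + {S2, S3, S4, S5, S6}: 26 + 72 = 98
  {S2} + {S1, S3, S4, S5, S6}: 70 + 76 = 146
  {S1, S2} + {S3, S4, S5, S6}: 74 + 72 = 146
  {S3} + {S1, S2, S4, S5, S6}: 64 + 76 = 140
  {S1, S3} + {S2, S4, S5, S6}: 68 + 72 = 140
  {S2, S3} + {S1, S4, S5, S6}: 70 + 74 = 144
  … (31 splits in total)
Best: vehicle 1 Depot → S1 → Depot = 26; vehicle 2 Depot → S4 → S6 → S2 → S3 → S5 → Depot = 72; combined 98.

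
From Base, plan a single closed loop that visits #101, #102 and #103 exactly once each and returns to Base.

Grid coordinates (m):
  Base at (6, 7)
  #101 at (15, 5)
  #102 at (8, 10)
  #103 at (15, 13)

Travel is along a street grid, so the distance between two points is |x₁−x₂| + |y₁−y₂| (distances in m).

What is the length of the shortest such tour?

Base - #101 - #102 - #103 - Base: 11+12+10+15 = 48
Base - #101 - #103 - #102 - Base: 11+8+10+5 = 34
Base - #102 - #101 - #103 - Base: 5+12+8+15 = 40
The minimum is 34.
One optimal route: Base → #101 → #103 → #102 → Base (or its reverse).

Shortest round trip = 34 m.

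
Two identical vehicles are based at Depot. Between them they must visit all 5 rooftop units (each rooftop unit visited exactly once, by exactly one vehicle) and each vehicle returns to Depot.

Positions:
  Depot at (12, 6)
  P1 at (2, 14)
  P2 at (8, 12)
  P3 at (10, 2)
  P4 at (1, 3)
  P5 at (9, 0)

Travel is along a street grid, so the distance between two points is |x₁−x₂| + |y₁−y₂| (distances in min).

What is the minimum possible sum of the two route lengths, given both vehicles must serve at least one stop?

Try each way of splitting the stops between the two vehicles (each non-empty) and, for each split, find the best tour for each vehicle:
  {P1} + {P2, P3, P4, P5}: 36 + 46 = 82
  {P2} + {P1, P3, P4, P5}: 20 + 50 = 70
  {P1, P2} + {P3, P4, P5}: 36 + 34 = 70
  {P3} + {P1, P2, P4, P5}: 12 + 50 = 62
  {P1, P3} + {P2, P4, P5}: 44 + 46 = 90
  {P2, P3} + {P1, P4, P5}: 28 + 50 = 78
  … (15 splits in total)
Best: vehicle 1 Depot → P3 → Depot = 12; vehicle 2 Depot → P2 → P1 → P4 → P5 → Depot = 50; combined 62.

Minimum combined distance: 62 min.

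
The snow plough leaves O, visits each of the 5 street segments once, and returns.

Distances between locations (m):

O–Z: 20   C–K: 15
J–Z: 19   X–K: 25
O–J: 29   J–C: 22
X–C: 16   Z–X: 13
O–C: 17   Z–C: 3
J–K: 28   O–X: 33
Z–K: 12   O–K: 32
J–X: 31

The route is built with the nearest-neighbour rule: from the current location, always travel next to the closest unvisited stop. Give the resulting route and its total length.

From O: distances to unvisited — C=17, Z=20, J=29, K=32, X=33. Nearest is C (17).
From C: distances to unvisited — Z=3, K=15, X=16, J=22. Nearest is Z (3).
From Z: distances to unvisited — K=12, X=13, J=19. Nearest is K (12).
From K: distances to unvisited — X=25, J=28. Nearest is X (25).
From X: distances to unvisited — J=31. Nearest is J (31).
Return J→O: 29.
Total = 17 + 3 + 12 + 25 + 31 + 29 = 117.

Total distance 117 m via the nearest-neighbour route O → C → Z → K → X → J → O.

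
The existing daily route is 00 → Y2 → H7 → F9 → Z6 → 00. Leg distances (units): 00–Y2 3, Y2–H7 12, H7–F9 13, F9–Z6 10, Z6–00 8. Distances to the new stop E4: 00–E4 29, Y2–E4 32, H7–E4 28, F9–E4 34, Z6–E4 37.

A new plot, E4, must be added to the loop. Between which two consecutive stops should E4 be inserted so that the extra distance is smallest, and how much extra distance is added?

Minimum extra distance: 48, inserting E4 between Y2 and H7.

Insertion cost between consecutive stops i–j is d(i,E4) + d(E4,j) − d(i,j):
  between 00 and Y2: 29 + 32 − 3 = 58
  between Y2 and H7: 32 + 28 − 12 = 48
  between H7 and F9: 28 + 34 − 13 = 49
  between F9 and Z6: 34 + 37 − 10 = 61
  between Z6 and 00: 37 + 29 − 8 = 58
Cheapest insertion is between Y2 and H7, adding 48.
New total = 46 + 48 = 94.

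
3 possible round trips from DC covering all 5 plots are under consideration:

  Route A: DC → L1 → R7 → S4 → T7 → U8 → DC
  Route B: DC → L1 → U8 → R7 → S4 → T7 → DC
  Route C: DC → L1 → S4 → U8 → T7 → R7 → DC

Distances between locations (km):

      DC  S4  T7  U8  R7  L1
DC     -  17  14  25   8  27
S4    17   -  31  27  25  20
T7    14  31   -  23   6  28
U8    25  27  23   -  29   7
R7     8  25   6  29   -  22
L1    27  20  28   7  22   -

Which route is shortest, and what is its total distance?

Route A: 27 + 22 + 25 + 31 + 23 + 25 = 153
Route B: 27 + 7 + 29 + 25 + 31 + 14 = 133
Route C: 27 + 20 + 27 + 23 + 6 + 8 = 111

111 km — Route C is the shortest.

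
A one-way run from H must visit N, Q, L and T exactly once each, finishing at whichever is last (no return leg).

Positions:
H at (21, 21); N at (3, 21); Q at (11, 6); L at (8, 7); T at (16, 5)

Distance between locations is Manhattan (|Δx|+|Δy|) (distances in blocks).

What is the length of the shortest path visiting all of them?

There are 4! = 24 possible orderings.
H → N → Q → L → T: 18+23+4+10 = 55
H → N → Q → T → L: 18+23+6+10 = 57
H → N → L → Q → T: 18+19+4+6 = 47
H → N → L → T → Q: 18+19+10+6 = 53
H → N → T → Q → L: 18+29+6+4 = 57
H → N → T → L → Q: 18+29+10+4 = 61
H → Q → N → L → T: 25+23+19+10 = 77
H → Q → N → T → L: 25+23+29+10 = 87
H → Q → L → N → T: 25+4+19+29 = 77
H → Q → L → T → N: 25+4+10+29 = 68
H → Q → T → N → L: 25+6+29+19 = 79
H → Q → T → L → N: 25+6+10+19 = 60
H → L → N → Q → T: 27+19+23+6 = 75
H → L → N → T → Q: 27+19+29+6 = 81
… (10 more)
The minimum is 47.
One shortest path: H → N → L → Q → T.

Minimum one-way distance = 47 blocks.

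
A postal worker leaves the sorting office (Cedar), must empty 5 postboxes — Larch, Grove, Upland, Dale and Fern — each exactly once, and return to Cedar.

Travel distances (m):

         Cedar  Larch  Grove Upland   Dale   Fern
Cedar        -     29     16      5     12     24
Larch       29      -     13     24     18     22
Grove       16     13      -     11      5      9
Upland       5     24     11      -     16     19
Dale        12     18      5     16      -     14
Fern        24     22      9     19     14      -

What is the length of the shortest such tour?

With 5 stops there are 5!/2 = 60 distinct round trips (a route and its reverse cost the same).
Cedar→Larch→Grove→Upland→Dale→Fern→Cedar: 29+13+11+16+14+24 = 107
Cedar→Larch→Grove→Upland→Fern→Dale→Cedar: 29+13+11+19+14+12 = 98
Cedar→Larch→Grove→Dale→Upland→Fern→Cedar: 29+13+5+16+19+24 = 106
Cedar→Larch→Grove→Dale→Fern→Upland→Cedar: 29+13+5+14+19+5 = 85
Cedar→Larch→Grove→Fern→Upland→Dale→Cedar: 29+13+9+19+16+12 = 98
Cedar→Larch→Grove→Fern→Dale→Upland→Cedar: 29+13+9+14+16+5 = 86
Cedar→Larch→Upland→Grove→Dale→Fern→Cedar: 29+24+11+5+14+24 = 107
Cedar→Larch→Upland→Grove→Fern→Dale→Cedar: 29+24+11+9+14+12 = 99
Cedar→Larch→Upland→Dale→Grove→Fern→Cedar: 29+24+16+5+9+24 = 107
Cedar→Larch→Upland→Dale→Fern→Grove→Cedar: 29+24+16+14+9+16 = 108
Cedar→Larch→Upland→Fern→Grove→Dale→Cedar: 29+24+19+9+5+12 = 98
Cedar→Larch→Upland→Fern→Dale→Grove→Cedar: 29+24+19+14+5+16 = 107
Cedar→Larch→Dale→Grove→Upland→Fern→Cedar: 29+18+5+11+19+24 = 106
Cedar→Larch→Dale→Grove→Fern→Upland→Cedar: 29+18+5+9+19+5 = 85
… (46 more)
Cedar→Upland→Fern→Larch→Grove→Dale→Cedar: 5+19+22+13+5+12 = 76  ← best
The minimum is 76.
One optimal route: Cedar → Upland → Fern → Larch → Grove → Dale → Cedar (or its reverse).

Minimum total distance: 76 m.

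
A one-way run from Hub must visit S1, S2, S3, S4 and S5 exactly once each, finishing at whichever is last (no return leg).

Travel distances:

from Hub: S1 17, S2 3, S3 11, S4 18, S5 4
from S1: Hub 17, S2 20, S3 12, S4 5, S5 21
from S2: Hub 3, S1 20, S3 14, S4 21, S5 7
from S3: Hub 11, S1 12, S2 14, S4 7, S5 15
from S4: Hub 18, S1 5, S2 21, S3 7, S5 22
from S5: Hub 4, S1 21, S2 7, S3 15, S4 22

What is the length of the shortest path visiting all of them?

There are 5! = 120 possible orderings.
Hub→S1→S2→S3→S4→S5: 17+20+14+7+22 = 80
Hub→S1→S2→S3→S5→S4: 17+20+14+15+22 = 88
Hub→S1→S2→S4→S3→S5: 17+20+21+7+15 = 80
Hub→S1→S2→S4→S5→S3: 17+20+21+22+15 = 95
Hub→S1→S2→S5→S3→S4: 17+20+7+15+7 = 66
Hub→S1→S2→S5→S4→S3: 17+20+7+22+7 = 73
Hub→S1→S3→S2→S4→S5: 17+12+14+21+22 = 86
Hub→S1→S3→S2→S5→S4: 17+12+14+7+22 = 72
Hub→S1→S3→S4→S2→S5: 17+12+7+21+7 = 64
Hub→S1→S3→S4→S5→S2: 17+12+7+22+7 = 65
Hub→S1→S3→S5→S2→S4: 17+12+15+7+21 = 72
Hub→S1→S3→S5→S4→S2: 17+12+15+22+21 = 87
Hub→S1→S4→S2→S3→S5: 17+5+21+14+15 = 72
Hub→S1→S4→S2→S5→S3: 17+5+21+7+15 = 65
… (106 more)
Hub→S2→S5→S3→S4→S1: 3+7+15+7+5 = 37  ← best
The minimum is 37.
One shortest path: Hub → S2 → S5 → S3 → S4 → S1.

Shortest open route: 37.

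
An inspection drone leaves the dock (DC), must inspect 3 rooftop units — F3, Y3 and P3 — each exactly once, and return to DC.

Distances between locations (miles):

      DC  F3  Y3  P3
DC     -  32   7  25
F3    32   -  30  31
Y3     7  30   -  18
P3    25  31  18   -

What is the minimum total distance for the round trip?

With 3 stops there are 3!/2 = 3 distinct round trips (a route and its reverse cost the same).
DC → F3 → Y3 → P3 → DC: 32+30+18+25 = 105
DC → F3 → P3 → Y3 → DC: 32+31+18+7 = 88
DC → Y3 → F3 → P3 → DC: 7+30+31+25 = 93
The minimum is 88.
One optimal route: DC → F3 → P3 → Y3 → DC (or its reverse).

Shortest round trip = 88 miles.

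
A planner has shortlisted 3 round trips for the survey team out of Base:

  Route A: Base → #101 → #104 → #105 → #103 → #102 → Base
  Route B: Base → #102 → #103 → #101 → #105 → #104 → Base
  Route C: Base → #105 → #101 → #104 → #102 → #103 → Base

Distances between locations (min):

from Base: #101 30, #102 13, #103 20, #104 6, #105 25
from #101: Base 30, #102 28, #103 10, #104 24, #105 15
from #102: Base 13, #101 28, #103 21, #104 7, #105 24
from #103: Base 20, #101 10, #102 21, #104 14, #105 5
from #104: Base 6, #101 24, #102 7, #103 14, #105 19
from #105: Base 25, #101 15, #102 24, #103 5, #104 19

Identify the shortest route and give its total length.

Route A: 30 + 24 + 19 + 5 + 21 + 13 = 112
Route B: 13 + 21 + 10 + 15 + 19 + 6 = 84
Route C: 25 + 15 + 24 + 7 + 21 + 20 = 112

84 min — Route B is the shortest.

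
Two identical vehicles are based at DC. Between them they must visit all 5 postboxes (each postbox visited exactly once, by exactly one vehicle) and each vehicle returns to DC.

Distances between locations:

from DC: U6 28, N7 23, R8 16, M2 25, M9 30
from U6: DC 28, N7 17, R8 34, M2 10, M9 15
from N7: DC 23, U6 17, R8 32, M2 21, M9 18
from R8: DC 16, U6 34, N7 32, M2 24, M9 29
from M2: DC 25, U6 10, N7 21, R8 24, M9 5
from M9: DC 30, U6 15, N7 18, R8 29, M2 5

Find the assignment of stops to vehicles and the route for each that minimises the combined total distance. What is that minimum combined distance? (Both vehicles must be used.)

Check every non-empty split of the stops between the two vehicles; for each half take its own optimal tour:
  {U6} + {N7, R8, M2, M9}: 56 + 86 = 142
  {N7} + {U6, R8, M2, M9}: 46 + 88 = 134
  {U6, N7} + {R8, M2, M9}: 68 + 75 = 143
  {R8} + {U6, N7, M2, M9}: 32 + 84 = 116
  {U6, R8} + {N7, M2, M9}: 78 + 71 = 149
  {N7, R8} + {U6, M2, M9}: 71 + 73 = 144
  … (15 splits in total)
Best: vehicle 1 DC → R8 → DC = 32; vehicle 2 DC → U6 → M2 → M9 → N7 → DC = 84; combined 116.

Minimum combined distance: 116.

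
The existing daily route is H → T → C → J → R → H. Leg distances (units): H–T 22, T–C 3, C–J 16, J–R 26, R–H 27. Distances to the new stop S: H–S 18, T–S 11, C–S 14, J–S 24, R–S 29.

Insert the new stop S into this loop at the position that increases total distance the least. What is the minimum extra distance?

Insertion cost between consecutive stops i–j is d(i,S) + d(S,j) − d(i,j):
  between H and T: 18 + 11 − 22 = 7
  between T and C: 11 + 14 − 3 = 22
  between C and J: 14 + 24 − 16 = 22
  between J and R: 24 + 29 − 26 = 27
  between R and H: 29 + 18 − 27 = 20
Cheapest insertion is between H and T, adding 7.
New total = 94 + 7 = 101.

+7 — insert S between H and T.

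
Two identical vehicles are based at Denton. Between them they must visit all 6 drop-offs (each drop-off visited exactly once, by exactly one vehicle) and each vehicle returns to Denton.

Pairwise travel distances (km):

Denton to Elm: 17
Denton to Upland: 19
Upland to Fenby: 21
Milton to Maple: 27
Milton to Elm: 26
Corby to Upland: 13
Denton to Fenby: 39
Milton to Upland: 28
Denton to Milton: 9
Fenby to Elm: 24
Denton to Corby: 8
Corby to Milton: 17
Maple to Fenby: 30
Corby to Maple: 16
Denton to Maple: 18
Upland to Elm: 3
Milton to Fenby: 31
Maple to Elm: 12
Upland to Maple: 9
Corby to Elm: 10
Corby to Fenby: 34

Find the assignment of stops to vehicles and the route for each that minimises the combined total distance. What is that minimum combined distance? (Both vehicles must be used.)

Try each way of splitting the stops between the two vehicles (each non-empty) and, for each split, find the best tour for each vehicle:
  {Corby} + {Milton, Upland, Maple, Fenby, Elm}: 16 + 94 = 110
  {Milton} + {Corby, Upland, Maple, Fenby, Elm}: 18 + 90 = 108
  {Corby, Milton} + {Upland, Maple, Fenby, Elm}: 34 + 89 = 123
  {Upland} + {Corby, Milton, Maple, Fenby, Elm}: 38 + 100 = 138
  {Corby, Upland} + {Milton, Maple, Fenby, Elm}: 40 + 94 = 134
  {Milton, Upland} + {Corby, Maple, Fenby, Elm}: 56 + 90 = 146
  … (31 splits in total)
Best: vehicle 1 Denton → Milton → Denton = 18; vehicle 2 Denton → Corby → Elm → Upland → Fenby → Maple → Denton = 90; combined 108.

108 km — the smallest possible combined total.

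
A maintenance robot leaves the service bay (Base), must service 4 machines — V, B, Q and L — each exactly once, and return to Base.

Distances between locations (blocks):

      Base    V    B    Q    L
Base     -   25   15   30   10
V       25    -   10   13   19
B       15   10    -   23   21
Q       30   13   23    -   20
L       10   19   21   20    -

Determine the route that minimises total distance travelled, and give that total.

Base→V→B→Q→L→Base: 25+10+23+20+10 = 88
Base→V→B→L→Q→Base: 25+10+21+20+30 = 106
Base→V→Q→B→L→Base: 25+13+23+21+10 = 92
Base→V→Q→L→B→Base: 25+13+20+21+15 = 94
Base→V→L→B→Q→Base: 25+19+21+23+30 = 118
Base→V→L→Q→B→Base: 25+19+20+23+15 = 102
Base→B→V→Q→L→Base: 15+10+13+20+10 = 68
Base→B→V→L→Q→Base: 15+10+19+20+30 = 94
Base→B→Q→V→L→Base: 15+23+13+19+10 = 80
Base→B→L→V→Q→Base: 15+21+19+13+30 = 98
Base→Q→V→B→L→Base: 30+13+10+21+10 = 84
Base→Q→B→V→L→Base: 30+23+10+19+10 = 92
The minimum is 68.
One optimal route: Base → B → V → Q → L → Base (or its reverse).

Minimum total distance: 68 blocks.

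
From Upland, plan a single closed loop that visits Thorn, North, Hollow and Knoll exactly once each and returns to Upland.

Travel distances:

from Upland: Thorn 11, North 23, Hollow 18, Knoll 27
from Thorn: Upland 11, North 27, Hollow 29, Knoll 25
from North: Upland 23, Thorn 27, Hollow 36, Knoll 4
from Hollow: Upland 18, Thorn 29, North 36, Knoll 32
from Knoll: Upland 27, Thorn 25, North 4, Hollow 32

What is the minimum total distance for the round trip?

92 — the shortest possible round trip.

Upland-Thorn-North-Hollow-Knoll-Upland: 11+27+36+32+27 = 133
Upland-Thorn-North-Knoll-Hollow-Upland: 11+27+4+32+18 = 92
Upland-Thorn-Hollow-North-Knoll-Upland: 11+29+36+4+27 = 107
Upland-Thorn-Hollow-Knoll-North-Upland: 11+29+32+4+23 = 99
Upland-Thorn-Knoll-North-Hollow-Upland: 11+25+4+36+18 = 94
Upland-Thorn-Knoll-Hollow-North-Upland: 11+25+32+36+23 = 127
Upland-North-Thorn-Hollow-Knoll-Upland: 23+27+29+32+27 = 138
Upland-North-Thorn-Knoll-Hollow-Upland: 23+27+25+32+18 = 125
Upland-North-Hollow-Thorn-Knoll-Upland: 23+36+29+25+27 = 140
Upland-North-Knoll-Thorn-Hollow-Upland: 23+4+25+29+18 = 99
Upland-Hollow-Thorn-North-Knoll-Upland: 18+29+27+4+27 = 105
Upland-Hollow-North-Thorn-Knoll-Upland: 18+36+27+25+27 = 133
The minimum is 92.
One optimal route: Upland → Thorn → North → Knoll → Hollow → Upland (or its reverse).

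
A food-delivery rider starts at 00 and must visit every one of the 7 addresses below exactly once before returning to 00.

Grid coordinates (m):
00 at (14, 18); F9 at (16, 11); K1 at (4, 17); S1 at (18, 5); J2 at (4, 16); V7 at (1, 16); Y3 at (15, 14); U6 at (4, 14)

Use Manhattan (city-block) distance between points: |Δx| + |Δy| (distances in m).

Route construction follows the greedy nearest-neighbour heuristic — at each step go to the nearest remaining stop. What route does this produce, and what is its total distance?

From 00: distances to unvisited — Y3=5, F9=9, K1=11, J2=12, U6=14, V7=15, S1=17. Nearest is Y3 (5).
From Y3: distances to unvisited — F9=4, U6=11, S1=12, J2=13, K1=14, V7=16. Nearest is F9 (4).
From F9: distances to unvisited — S1=8, U6=15, J2=17, K1=18, V7=20. Nearest is S1 (8).
From S1: distances to unvisited — U6=23, J2=25, K1=26, V7=28. Nearest is U6 (23).
From U6: distances to unvisited — J2=2, K1=3, V7=5. Nearest is J2 (2).
From J2: distances to unvisited — K1=1, V7=3. Nearest is K1 (1).
From K1: distances to unvisited — V7=4. Nearest is V7 (4).
Return V7→00: 15.
Total = 5 + 4 + 8 + 23 + 2 + 1 + 4 + 15 = 62.

Nearest-neighbour total = 62 m; route 00 → Y3 → F9 → S1 → U6 → J2 → K1 → V7 → 00.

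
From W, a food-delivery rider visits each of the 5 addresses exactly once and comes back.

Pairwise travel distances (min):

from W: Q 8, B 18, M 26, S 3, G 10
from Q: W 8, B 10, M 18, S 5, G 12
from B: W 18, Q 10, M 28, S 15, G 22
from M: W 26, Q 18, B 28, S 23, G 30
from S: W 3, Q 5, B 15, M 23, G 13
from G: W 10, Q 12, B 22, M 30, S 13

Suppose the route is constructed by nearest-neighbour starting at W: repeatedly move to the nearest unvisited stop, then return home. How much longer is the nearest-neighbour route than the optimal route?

From W: S=3, Q=8, G=10, B=18, M=26 → choose S (3).
From S: Q=5, G=13, B=15, M=23 → choose Q (5).
From Q: B=10, G=12, M=18 → choose B (10).
From B: G=22, M=28 → choose G (22).
From G: M=30 → choose M (30).
NN route W → S → Q → B → G → M → W costs 96.
Optimal: W → S → Q → B → M → G → W costs 86 (by enumerating all 60 distinct tours).
Excess = 96 − 86 = 10.

The nearest-neighbour route is 10 min longer than optimal.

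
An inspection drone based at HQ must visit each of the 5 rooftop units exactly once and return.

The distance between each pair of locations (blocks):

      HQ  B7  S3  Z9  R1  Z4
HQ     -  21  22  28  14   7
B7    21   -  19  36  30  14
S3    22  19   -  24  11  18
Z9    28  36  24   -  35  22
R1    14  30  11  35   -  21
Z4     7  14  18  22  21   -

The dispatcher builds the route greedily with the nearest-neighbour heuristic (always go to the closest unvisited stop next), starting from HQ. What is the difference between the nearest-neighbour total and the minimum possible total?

HQ: Z4=7, R1=14, B7=21, S3=22, Z9=28 ⇒ Z4
Z4: B7=14, S3=18, R1=21, Z9=22 ⇒ B7
B7: S3=19, R1=30, Z9=36 ⇒ S3
S3: R1=11, Z9=24 ⇒ R1
R1: Z9=35 ⇒ Z9
NN route HQ → Z4 → B7 → S3 → R1 → Z9 → HQ costs 114.
Optimal: HQ → B7 → Z4 → Z9 → S3 → R1 → HQ costs 106 (by enumerating all 60 distinct tours).
Excess = 114 − 106 = 8.

Excess over optimum: 8 blocks.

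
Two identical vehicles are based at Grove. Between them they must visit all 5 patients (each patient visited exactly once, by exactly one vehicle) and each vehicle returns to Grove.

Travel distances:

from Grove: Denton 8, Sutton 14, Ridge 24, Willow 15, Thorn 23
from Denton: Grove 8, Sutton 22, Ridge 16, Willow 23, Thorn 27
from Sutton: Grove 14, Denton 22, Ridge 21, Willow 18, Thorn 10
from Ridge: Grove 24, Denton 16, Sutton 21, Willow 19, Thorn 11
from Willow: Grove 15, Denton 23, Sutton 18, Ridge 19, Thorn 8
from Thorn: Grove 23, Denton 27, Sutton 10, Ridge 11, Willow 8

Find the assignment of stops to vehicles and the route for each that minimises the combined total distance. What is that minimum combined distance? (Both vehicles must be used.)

85 — the smallest possible combined total.

Check every non-empty split of the stops between the two vehicles; for each half take its own optimal tour:
  {Denton} + {Sutton, Ridge, Willow, Thorn}: 16 + 69 = 85
  {Sutton} + {Denton, Ridge, Willow, Thorn}: 28 + 58 = 86
  {Denton, Sutton} + {Ridge, Willow, Thorn}: 44 + 58 = 102
  {Ridge} + {Denton, Sutton, Willow, Thorn}: 48 + 63 = 111
  {Denton, Ridge} + {Sutton, Willow, Thorn}: 48 + 47 = 95
  {Sutton, Ridge} + {Denton, Willow, Thorn}: 59 + 58 = 117
  … (15 splits in total)
Best: vehicle 1 Grove → Denton → Grove = 16; vehicle 2 Grove → Sutton → Ridge → Thorn → Willow → Grove = 69; combined 85.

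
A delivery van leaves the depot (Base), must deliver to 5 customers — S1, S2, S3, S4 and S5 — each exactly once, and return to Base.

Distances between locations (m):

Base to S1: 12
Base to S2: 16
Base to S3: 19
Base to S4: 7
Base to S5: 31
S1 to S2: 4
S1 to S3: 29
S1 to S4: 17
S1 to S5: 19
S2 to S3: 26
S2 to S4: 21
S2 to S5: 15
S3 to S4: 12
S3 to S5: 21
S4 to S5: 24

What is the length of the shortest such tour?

With 5 stops there are 5!/2 = 60 distinct round trips (a route and its reverse cost the same).
Base - S1 - S2 - S3 - S4 - S5 - Base: 12+4+26+12+24+31 = 109
Base - S1 - S2 - S3 - S5 - S4 - Base: 12+4+26+21+24+7 = 94
Base - S1 - S2 - S4 - S3 - S5 - Base: 12+4+21+12+21+31 = 101
Base - S1 - S2 - S4 - S5 - S3 - Base: 12+4+21+24+21+19 = 101
Base - S1 - S2 - S5 - S3 - S4 - Base: 12+4+15+21+12+7 = 71
Base - S1 - S2 - S5 - S4 - S3 - Base: 12+4+15+24+12+19 = 86
Base - S1 - S3 - S2 - S4 - S5 - Base: 12+29+26+21+24+31 = 143
Base - S1 - S3 - S2 - S5 - S4 - Base: 12+29+26+15+24+7 = 113
Base - S1 - S3 - S4 - S2 - S5 - Base: 12+29+12+21+15+31 = 120
Base - S1 - S3 - S4 - S5 - S2 - Base: 12+29+12+24+15+16 = 108
Base - S1 - S3 - S5 - S2 - S4 - Base: 12+29+21+15+21+7 = 105
Base - S1 - S3 - S5 - S4 - S2 - Base: 12+29+21+24+21+16 = 123
Base - S1 - S4 - S2 - S3 - S5 - Base: 12+17+21+26+21+31 = 128
Base - S1 - S4 - S2 - S5 - S3 - Base: 12+17+21+15+21+19 = 105
… (46 more)
The minimum is 71.
One optimal route: Base → S1 → S2 → S5 → S3 → S4 → Base (or its reverse).

Shortest round trip = 71 m.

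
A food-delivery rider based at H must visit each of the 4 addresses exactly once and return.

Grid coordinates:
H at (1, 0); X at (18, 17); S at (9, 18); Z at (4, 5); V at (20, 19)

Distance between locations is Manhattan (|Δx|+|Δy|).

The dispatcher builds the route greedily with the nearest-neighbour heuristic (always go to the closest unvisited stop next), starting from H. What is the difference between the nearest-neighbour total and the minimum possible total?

From H: Z=8, S=26, X=34, V=38 → choose Z (8).
From Z: S=18, X=26, V=30 → choose S (18).
From S: X=10, V=12 → choose X (10).
From X: V=4 → choose V (4).
NN route H → Z → S → X → V → H costs 78.
Optimal: H → X → V → S → Z → H costs 76 (by enumerating all 12 distinct tours).
Excess = 78 − 76 = 2.

Excess over optimum: 2.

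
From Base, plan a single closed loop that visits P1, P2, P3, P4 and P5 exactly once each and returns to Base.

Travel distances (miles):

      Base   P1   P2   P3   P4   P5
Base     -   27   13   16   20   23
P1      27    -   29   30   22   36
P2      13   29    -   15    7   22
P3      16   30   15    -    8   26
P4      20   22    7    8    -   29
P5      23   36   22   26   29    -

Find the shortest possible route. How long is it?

Shortest round trip = 116 miles.

Base-P1-P2-P3-P4-P5-Base: 27+29+15+8+29+23 = 131
Base-P1-P2-P3-P5-P4-Base: 27+29+15+26+29+20 = 146
Base-P1-P2-P4-P3-P5-Base: 27+29+7+8+26+23 = 120
Base-P1-P2-P4-P5-P3-Base: 27+29+7+29+26+16 = 134
Base-P1-P2-P5-P3-P4-Base: 27+29+22+26+8+20 = 132
Base-P1-P2-P5-P4-P3-Base: 27+29+22+29+8+16 = 131
Base-P1-P3-P2-P4-P5-Base: 27+30+15+7+29+23 = 131
Base-P1-P3-P2-P5-P4-Base: 27+30+15+22+29+20 = 143
Base-P1-P3-P4-P2-P5-Base: 27+30+8+7+22+23 = 117
Base-P1-P3-P4-P5-P2-Base: 27+30+8+29+22+13 = 129
Base-P1-P3-P5-P2-P4-Base: 27+30+26+22+7+20 = 132
Base-P1-P3-P5-P4-P2-Base: 27+30+26+29+7+13 = 132
Base-P1-P4-P2-P3-P5-Base: 27+22+7+15+26+23 = 120
Base-P1-P4-P2-P5-P3-Base: 27+22+7+22+26+16 = 120
… (46 more)
Base-P1-P5-P2-P4-P3-Base: 27+36+22+7+8+16 = 116  ← best
The minimum is 116.
One optimal route: Base → P1 → P5 → P2 → P4 → P3 → Base (or its reverse).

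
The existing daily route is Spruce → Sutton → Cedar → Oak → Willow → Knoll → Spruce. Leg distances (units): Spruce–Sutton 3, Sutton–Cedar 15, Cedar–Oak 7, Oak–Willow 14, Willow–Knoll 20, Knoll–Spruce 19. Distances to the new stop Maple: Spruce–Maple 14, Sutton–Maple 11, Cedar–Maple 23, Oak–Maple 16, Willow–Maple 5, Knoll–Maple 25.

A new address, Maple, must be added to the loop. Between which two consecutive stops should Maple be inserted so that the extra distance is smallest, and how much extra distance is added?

+7 — insert Maple between Oak and Willow.

Insertion cost between consecutive stops i–j is d(i,Maple) + d(Maple,j) − d(i,j):
  between Spruce and Sutton: 14 + 11 − 3 = 22
  between Sutton and Cedar: 11 + 23 − 15 = 19
  between Cedar and Oak: 23 + 16 − 7 = 32
  between Oak and Willow: 16 + 5 − 14 = 7
  between Willow and Knoll: 5 + 25 − 20 = 10
  between Knoll and Spruce: 25 + 14 − 19 = 20
Cheapest insertion is between Oak and Willow, adding 7.
New total = 78 + 7 = 85.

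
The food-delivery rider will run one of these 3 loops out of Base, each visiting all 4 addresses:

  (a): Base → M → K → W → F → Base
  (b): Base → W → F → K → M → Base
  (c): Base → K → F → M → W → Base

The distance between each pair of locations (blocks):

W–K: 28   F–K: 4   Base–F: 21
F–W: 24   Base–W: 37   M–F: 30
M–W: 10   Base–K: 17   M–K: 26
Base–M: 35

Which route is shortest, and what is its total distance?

98 blocks — (c) is the shortest.

(a): 35 + 26 + 28 + 24 + 21 = 134
(b): 37 + 24 + 4 + 26 + 35 = 126
(c): 17 + 4 + 30 + 10 + 37 = 98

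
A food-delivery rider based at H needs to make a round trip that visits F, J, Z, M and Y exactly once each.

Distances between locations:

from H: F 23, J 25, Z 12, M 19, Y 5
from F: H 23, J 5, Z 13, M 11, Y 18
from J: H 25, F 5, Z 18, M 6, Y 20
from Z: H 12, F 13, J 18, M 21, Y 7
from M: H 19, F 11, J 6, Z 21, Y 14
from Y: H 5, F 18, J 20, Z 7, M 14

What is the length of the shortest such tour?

Minimum total distance: 55.

With 5 stops there are 5!/2 = 60 distinct round trips (a route and its reverse cost the same).
H-F-J-Z-M-Y-H: 23+5+18+21+14+5 = 86
H-F-J-Z-Y-M-H: 23+5+18+7+14+19 = 86
H-F-J-M-Z-Y-H: 23+5+6+21+7+5 = 67
H-F-J-M-Y-Z-H: 23+5+6+14+7+12 = 67
H-F-J-Y-Z-M-H: 23+5+20+7+21+19 = 95
H-F-J-Y-M-Z-H: 23+5+20+14+21+12 = 95
H-F-Z-J-M-Y-H: 23+13+18+6+14+5 = 79
H-F-Z-J-Y-M-H: 23+13+18+20+14+19 = 107
H-F-Z-M-J-Y-H: 23+13+21+6+20+5 = 88
H-F-Z-M-Y-J-H: 23+13+21+14+20+25 = 116
H-F-Z-Y-J-M-H: 23+13+7+20+6+19 = 88
H-F-Z-Y-M-J-H: 23+13+7+14+6+25 = 88
H-F-M-J-Z-Y-H: 23+11+6+18+7+5 = 70
H-F-M-J-Y-Z-H: 23+11+6+20+7+12 = 79
… (46 more)
H-Z-F-J-M-Y-H: 12+13+5+6+14+5 = 55  ← best
The minimum is 55.
One optimal route: H → Z → F → J → M → Y → H (or its reverse).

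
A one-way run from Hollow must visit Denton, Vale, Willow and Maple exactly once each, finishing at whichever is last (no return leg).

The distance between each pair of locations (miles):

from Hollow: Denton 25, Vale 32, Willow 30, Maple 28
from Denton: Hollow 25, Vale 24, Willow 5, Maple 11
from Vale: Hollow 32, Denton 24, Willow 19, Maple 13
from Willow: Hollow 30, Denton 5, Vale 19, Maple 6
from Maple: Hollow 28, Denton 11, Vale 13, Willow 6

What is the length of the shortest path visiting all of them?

49 miles — the minimum one-way total.

There are 4! = 24 possible orderings.
Hollow - Denton - Vale - Willow - Maple: 25+24+19+6 = 74
Hollow - Denton - Vale - Maple - Willow: 25+24+13+6 = 68
Hollow - Denton - Willow - Vale - Maple: 25+5+19+13 = 62
Hollow - Denton - Willow - Maple - Vale: 25+5+6+13 = 49
Hollow - Denton - Maple - Vale - Willow: 25+11+13+19 = 68
Hollow - Denton - Maple - Willow - Vale: 25+11+6+19 = 61
Hollow - Vale - Denton - Willow - Maple: 32+24+5+6 = 67
Hollow - Vale - Denton - Maple - Willow: 32+24+11+6 = 73
Hollow - Vale - Willow - Denton - Maple: 32+19+5+11 = 67
Hollow - Vale - Willow - Maple - Denton: 32+19+6+11 = 68
Hollow - Vale - Maple - Denton - Willow: 32+13+11+5 = 61
Hollow - Vale - Maple - Willow - Denton: 32+13+6+5 = 56
Hollow - Willow - Denton - Vale - Maple: 30+5+24+13 = 72
Hollow - Willow - Denton - Maple - Vale: 30+5+11+13 = 59
… (10 more)
The minimum is 49.
One shortest path: Hollow → Denton → Willow → Maple → Vale.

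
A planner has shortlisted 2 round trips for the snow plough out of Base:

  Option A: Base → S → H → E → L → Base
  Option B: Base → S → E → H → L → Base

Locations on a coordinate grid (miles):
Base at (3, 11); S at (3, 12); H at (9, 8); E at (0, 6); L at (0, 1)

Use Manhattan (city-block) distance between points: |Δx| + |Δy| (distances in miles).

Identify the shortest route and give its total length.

Option A: 1 + 10 + 11 + 5 + 13 = 40
Option B: 1 + 9 + 11 + 16 + 13 = 50

40 miles — Option A is the shortest.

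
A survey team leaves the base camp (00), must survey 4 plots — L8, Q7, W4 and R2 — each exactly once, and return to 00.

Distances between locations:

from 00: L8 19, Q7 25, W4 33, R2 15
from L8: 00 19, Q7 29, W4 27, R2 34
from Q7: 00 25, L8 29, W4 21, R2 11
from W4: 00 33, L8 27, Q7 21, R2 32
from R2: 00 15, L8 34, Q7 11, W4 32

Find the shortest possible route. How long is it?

Shortest round trip = 93.

00 → L8 → Q7 → W4 → R2 → 00: 19+29+21+32+15 = 116
00 → L8 → Q7 → R2 → W4 → 00: 19+29+11+32+33 = 124
00 → L8 → W4 → Q7 → R2 → 00: 19+27+21+11+15 = 93
00 → L8 → W4 → R2 → Q7 → 00: 19+27+32+11+25 = 114
00 → L8 → R2 → Q7 → W4 → 00: 19+34+11+21+33 = 118
00 → L8 → R2 → W4 → Q7 → 00: 19+34+32+21+25 = 131
00 → Q7 → L8 → W4 → R2 → 00: 25+29+27+32+15 = 128
00 → Q7 → L8 → R2 → W4 → 00: 25+29+34+32+33 = 153
00 → Q7 → W4 → L8 → R2 → 00: 25+21+27+34+15 = 122
00 → Q7 → R2 → L8 → W4 → 00: 25+11+34+27+33 = 130
00 → W4 → L8 → Q7 → R2 → 00: 33+27+29+11+15 = 115
00 → W4 → Q7 → L8 → R2 → 00: 33+21+29+34+15 = 132
The minimum is 93.
One optimal route: 00 → L8 → W4 → Q7 → R2 → 00 (or its reverse).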